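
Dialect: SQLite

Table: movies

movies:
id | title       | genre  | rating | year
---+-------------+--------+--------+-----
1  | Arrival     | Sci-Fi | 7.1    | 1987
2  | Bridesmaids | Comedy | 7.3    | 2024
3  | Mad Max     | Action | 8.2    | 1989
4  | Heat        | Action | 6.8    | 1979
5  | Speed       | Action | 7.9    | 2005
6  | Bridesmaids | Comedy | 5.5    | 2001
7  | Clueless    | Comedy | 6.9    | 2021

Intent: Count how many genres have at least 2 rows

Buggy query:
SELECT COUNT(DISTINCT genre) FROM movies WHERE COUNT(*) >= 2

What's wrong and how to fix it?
Bug: WHERE filters individual rows, not groups, so a group-level COUNT is invalid there

Fix: Use a subquery that GROUPs and filters with HAVING, then count its rows

Corrected query:
SELECT COUNT(*) FROM (SELECT genre FROM movies GROUP BY genre HAVING COUNT(*) >= 2)

Result:
COUNT(*)
--------
2       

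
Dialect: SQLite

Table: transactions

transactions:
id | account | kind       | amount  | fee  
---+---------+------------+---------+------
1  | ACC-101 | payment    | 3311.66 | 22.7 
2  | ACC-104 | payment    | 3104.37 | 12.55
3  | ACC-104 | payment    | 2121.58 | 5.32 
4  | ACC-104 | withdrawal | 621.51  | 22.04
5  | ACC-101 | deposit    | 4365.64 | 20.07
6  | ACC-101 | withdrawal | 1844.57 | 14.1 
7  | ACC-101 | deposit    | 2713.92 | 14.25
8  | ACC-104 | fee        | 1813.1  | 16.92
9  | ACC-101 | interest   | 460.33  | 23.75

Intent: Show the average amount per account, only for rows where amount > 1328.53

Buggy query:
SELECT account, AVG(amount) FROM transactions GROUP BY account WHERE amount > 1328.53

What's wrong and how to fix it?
Bug: Row-level WHERE must come before GROUP BY in the clause order

Fix: Place WHERE between FROM and GROUP BY

Corrected query:
SELECT account, AVG(amount) FROM transactions WHERE amount > 1328.53 GROUP BY account

Result:
account | AVG(amount)
--------+------------
ACC-101 | 3058.9475  
ACC-104 | 2346.35    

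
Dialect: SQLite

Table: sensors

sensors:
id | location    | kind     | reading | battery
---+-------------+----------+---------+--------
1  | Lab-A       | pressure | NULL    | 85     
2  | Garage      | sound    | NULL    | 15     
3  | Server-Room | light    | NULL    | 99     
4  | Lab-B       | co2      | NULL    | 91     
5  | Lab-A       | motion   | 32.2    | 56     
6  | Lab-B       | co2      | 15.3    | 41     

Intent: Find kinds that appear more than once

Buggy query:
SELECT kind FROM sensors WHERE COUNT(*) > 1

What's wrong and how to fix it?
Bug: WHERE can't reference COUNT(*); aggregates are computed after WHERE

Fix: Group first, then use HAVING for the count condition

Corrected query:
SELECT kind FROM sensors GROUP BY kind HAVING COUNT(*) > 1

Result:
kind
----
co2 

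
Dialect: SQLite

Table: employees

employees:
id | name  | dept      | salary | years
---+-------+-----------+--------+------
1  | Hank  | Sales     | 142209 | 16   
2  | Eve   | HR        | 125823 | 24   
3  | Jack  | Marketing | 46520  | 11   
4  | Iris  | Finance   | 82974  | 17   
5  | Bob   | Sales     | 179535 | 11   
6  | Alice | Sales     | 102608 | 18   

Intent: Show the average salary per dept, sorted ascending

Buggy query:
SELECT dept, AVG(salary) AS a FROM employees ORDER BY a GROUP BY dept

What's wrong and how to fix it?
Bug: GROUP BY must precede ORDER BY

Fix: Reorder: SELECT … FROM … GROUP BY … ORDER BY …

Corrected query:
SELECT dept, AVG(salary) AS a FROM employees GROUP BY dept ORDER BY a

Result:
dept      | a            
----------+--------------
Marketing | 46520        
Finance   | 82974        
HR        | 125823       
Sales     | 141450.666667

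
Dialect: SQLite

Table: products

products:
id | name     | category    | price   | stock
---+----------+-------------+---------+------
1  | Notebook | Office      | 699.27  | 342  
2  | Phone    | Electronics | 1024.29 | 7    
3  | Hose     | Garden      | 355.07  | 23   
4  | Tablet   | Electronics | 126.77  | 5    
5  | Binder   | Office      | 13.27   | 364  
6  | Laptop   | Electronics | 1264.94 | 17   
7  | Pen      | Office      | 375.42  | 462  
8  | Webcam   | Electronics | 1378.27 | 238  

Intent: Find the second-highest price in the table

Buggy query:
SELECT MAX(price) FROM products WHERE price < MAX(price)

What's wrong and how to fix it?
Bug: The inner MAX is an aggregate inside WHERE, which is not allowed

Fix: Put the inner MAX in a scalar subquery

Corrected query:
SELECT MAX(price) FROM products WHERE price < (SELECT MAX(price) FROM products)

Result:
MAX(price)
----------
1264.94   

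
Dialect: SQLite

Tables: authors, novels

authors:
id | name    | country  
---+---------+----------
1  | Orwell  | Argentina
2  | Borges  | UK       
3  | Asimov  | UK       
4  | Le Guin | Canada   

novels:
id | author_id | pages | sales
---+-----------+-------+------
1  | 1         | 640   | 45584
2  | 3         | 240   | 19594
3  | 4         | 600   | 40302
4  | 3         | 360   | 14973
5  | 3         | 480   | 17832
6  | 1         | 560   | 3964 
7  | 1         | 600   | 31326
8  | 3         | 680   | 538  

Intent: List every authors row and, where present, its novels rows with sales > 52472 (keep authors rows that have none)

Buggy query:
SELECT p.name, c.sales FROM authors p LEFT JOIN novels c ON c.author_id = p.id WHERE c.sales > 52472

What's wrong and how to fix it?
Bug: Filtering c.sales in WHERE discards the NULL rows produced by LEFT JOIN, turning it into an inner join

Fix: Put 'c.sales > 52472' in the JOIN's ON clause instead of WHERE

Corrected query:
SELECT p.name, c.sales FROM authors p LEFT JOIN novels c ON c.author_id = p.id AND c.sales > 52472

Result:
name    | sales
--------+------
Orwell  | NULL 
Borges  | NULL 
Asimov  | NULL 
Le Guin | NULL 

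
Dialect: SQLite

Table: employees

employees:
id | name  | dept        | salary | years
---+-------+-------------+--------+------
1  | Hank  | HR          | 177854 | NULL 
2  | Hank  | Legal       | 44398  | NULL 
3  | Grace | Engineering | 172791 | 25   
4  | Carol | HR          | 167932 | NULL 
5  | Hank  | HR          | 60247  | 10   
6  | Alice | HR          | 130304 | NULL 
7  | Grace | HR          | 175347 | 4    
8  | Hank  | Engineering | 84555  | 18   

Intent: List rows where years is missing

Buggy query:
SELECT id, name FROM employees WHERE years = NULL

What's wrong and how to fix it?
Bug: '= NULL' is always unknown in SQL three-valued logic, so no rows match

Fix: Replace '= NULL' with 'IS NULL'

Corrected query:
SELECT id, name FROM employees WHERE years IS NULL

Result:
id | name 
---+------
1  | Hank 
2  | Hank 
4  | Carol
6  | Alice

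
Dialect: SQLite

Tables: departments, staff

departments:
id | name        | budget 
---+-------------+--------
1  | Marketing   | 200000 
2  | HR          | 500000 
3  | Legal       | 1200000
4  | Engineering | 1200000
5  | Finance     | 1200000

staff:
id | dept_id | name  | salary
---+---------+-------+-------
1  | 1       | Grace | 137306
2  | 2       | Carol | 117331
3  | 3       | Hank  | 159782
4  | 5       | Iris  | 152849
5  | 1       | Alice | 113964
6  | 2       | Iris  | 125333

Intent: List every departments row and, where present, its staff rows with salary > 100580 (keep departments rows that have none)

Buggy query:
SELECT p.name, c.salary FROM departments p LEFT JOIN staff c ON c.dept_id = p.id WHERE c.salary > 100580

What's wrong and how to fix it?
Bug: A WHERE condition on the right-hand table after LEFT JOIN drops unmatched parents

Fix: Move the right-table condition into the ON clause so unmatched parents are kept

Corrected query:
SELECT p.name, c.salary FROM departments p LEFT JOIN staff c ON c.dept_id = p.id AND c.salary > 100580

Result:
name        | salary
------------+-------
Marketing   | 113964
Marketing   | 137306
HR          | 117331
HR          | 125333
Legal       | 159782
Engineering | NULL  
Finance     | 152849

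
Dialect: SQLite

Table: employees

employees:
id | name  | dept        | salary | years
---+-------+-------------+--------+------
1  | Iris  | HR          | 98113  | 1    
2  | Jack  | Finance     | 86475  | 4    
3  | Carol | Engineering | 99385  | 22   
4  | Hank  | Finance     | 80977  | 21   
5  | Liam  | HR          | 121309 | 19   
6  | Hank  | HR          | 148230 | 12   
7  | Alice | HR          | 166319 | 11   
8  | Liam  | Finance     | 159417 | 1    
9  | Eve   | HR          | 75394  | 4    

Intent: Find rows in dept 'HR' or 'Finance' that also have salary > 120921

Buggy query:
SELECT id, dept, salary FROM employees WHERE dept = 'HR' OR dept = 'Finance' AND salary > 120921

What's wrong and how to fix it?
Bug: Without parentheses, AND is evaluated before OR, so the salary filter only applies to the 'Finance' branch

Fix: Add parentheses around the OR so the AND applies to both alternatives

Corrected query:
SELECT id, dept, salary FROM employees WHERE (dept = 'HR' OR dept = 'Finance') AND salary > 120921

Result:
id | dept    | salary
---+---------+-------
5  | HR      | 121309
6  | HR      | 148230
7  | HR      | 166319
8  | Finance | 159417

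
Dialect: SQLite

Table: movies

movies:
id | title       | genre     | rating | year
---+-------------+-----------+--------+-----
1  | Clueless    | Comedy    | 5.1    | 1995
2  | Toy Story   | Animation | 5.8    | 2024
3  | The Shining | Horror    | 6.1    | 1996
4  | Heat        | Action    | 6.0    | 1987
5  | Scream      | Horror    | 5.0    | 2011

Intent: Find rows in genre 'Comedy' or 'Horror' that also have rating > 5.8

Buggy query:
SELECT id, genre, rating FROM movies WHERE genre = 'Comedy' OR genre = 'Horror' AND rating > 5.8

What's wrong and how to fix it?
Bug: Without parentheses, AND is evaluated before OR, so the rating filter only applies to the 'Horror' branch

Fix: Add parentheses around the OR so the AND applies to both alternatives

Corrected query:
SELECT id, genre, rating FROM movies WHERE (genre = 'Comedy' OR genre = 'Horror') AND rating > 5.8

Result:
id | genre  | rating
---+--------+-------
3  | Horror | 6.1   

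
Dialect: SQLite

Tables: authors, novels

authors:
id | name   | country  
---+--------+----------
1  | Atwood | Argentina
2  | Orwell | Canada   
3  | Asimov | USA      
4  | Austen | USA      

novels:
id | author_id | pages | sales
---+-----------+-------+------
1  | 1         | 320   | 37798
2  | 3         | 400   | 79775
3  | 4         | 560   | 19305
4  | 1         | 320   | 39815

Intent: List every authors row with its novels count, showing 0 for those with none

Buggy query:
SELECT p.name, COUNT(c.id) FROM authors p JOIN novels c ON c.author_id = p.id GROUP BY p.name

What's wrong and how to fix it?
Bug: An inner join excludes parents with zero children

Fix: Use LEFT JOIN so parents without children still appear (COUNT(c.id) gives 0)

Corrected query:
SELECT p.name, COUNT(c.id) FROM authors p LEFT JOIN novels c ON c.author_id = p.id GROUP BY p.name

Result:
name   | COUNT(c.id)
-------+------------
Asimov | 1          
Atwood | 2          
Austen | 1          
Orwell | 0          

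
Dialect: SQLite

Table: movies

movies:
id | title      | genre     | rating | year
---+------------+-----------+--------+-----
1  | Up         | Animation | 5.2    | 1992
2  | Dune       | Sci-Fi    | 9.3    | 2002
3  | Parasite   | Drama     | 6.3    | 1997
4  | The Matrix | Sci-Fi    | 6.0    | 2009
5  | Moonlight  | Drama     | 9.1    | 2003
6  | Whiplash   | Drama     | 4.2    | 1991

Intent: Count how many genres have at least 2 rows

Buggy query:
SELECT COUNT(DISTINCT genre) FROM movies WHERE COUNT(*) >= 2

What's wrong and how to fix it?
Bug: COUNT(*) cannot appear in WHERE; the per-group count doesn't exist yet

Fix: Use a subquery that GROUPs and filters with HAVING, then count its rows

Corrected query:
SELECT COUNT(*) FROM (SELECT genre FROM movies GROUP BY genre HAVING COUNT(*) >= 2)

Result:
COUNT(*)
--------
2       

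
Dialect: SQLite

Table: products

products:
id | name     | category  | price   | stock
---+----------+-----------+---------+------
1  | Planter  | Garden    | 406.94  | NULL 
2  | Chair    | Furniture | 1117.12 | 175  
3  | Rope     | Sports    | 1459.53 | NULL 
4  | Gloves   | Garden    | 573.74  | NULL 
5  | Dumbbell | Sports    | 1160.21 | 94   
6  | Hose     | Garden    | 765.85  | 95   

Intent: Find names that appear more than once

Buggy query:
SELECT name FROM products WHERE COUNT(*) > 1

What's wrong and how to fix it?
Bug: COUNT(*) is an aggregate and cannot be used in WHERE

Fix: GROUP BY name, then filter groups with HAVING COUNT(*) > 1

Corrected query:
SELECT name FROM products GROUP BY name HAVING COUNT(*) > 1

Result:
(no rows)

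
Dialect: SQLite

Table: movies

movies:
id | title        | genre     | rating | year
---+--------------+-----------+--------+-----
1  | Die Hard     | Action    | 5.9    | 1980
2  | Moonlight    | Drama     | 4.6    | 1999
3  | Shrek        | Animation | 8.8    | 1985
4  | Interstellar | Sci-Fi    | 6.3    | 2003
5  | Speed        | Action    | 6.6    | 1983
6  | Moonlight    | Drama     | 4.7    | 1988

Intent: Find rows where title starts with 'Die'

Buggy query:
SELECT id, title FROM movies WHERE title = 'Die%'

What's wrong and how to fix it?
Bug: Wildcards only work with LIKE; '=' treats '%' as a literal character

Fix: Replace '=' with LIKE so 'Die%' is treated as a pattern

Corrected query:
SELECT id, title FROM movies WHERE title LIKE 'Die%'

Result:
id | title   
---+---------
1  | Die Hard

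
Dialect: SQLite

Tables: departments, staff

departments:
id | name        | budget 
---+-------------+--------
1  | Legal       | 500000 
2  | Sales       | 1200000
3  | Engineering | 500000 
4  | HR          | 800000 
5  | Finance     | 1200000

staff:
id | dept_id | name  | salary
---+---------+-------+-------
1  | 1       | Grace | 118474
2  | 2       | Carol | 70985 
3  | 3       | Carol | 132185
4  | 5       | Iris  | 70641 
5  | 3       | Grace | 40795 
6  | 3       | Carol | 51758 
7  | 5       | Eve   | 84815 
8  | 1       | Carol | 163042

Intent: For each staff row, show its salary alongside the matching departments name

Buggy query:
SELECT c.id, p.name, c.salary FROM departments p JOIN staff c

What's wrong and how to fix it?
Bug: Missing join condition: each staff row is matched to all departments rows instead of just its own

Fix: Specify the join condition linking the foreign key to the parent id

Corrected query:
SELECT c.id, p.name, c.salary FROM departments p JOIN staff c ON c.dept_id = p.id

Result:
id | name        | salary
---+-------------+-------
1  | Legal       | 118474
2  | Sales       | 70985 
3  | Engineering | 132185
4  | Finance     | 70641 
5  | Engineering | 40795 
6  | Engineering | 51758 
7  | Finance     | 84815 
8  | Legal       | 163042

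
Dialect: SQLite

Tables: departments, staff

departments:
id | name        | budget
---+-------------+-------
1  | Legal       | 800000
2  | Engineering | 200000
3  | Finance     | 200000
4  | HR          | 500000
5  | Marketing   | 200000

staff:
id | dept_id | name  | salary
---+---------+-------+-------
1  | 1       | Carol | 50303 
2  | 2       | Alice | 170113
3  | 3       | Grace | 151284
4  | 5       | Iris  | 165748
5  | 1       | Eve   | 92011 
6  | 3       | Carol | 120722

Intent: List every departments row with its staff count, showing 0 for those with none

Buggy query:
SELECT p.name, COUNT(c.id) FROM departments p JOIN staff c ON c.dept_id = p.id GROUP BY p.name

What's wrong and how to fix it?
Bug: An inner join excludes parents with zero children

Fix: Switch to LEFT JOIN to retain unmatched parent rows

Corrected query:
SELECT p.name, COUNT(c.id) FROM departments p LEFT JOIN staff c ON c.dept_id = p.id GROUP BY p.name

Result:
name        | COUNT(c.id)
------------+------------
Engineering | 1          
Finance     | 2          
HR          | 0          
Legal       | 2          
Marketing   | 1          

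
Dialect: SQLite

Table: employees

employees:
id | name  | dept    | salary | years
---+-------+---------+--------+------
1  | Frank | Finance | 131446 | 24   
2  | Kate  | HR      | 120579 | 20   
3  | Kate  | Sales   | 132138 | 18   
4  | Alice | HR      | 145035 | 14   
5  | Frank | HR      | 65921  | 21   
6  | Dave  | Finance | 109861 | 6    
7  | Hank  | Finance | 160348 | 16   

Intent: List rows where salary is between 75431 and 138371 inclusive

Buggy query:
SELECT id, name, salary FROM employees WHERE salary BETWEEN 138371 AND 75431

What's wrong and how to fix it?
Bug: BETWEEN expects the lower bound first; with 138371 AND 75431 the range is empty

Fix: Write BETWEEN 75431 AND 138371

Corrected query:
SELECT id, name, salary FROM employees WHERE salary BETWEEN 75431 AND 138371

Result:
id | name  | salary
---+-------+-------
1  | Frank | 131446
2  | Kate  | 120579
3  | Kate  | 132138
6  | Dave  | 109861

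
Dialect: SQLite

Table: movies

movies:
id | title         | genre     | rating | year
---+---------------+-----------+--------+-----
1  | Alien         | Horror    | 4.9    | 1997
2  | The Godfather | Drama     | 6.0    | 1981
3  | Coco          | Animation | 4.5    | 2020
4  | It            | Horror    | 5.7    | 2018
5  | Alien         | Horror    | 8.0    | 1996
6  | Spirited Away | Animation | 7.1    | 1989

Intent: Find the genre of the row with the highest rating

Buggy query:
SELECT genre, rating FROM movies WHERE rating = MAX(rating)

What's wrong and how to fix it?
Bug: MAX(rating) is an aggregate and cannot be used directly in WHERE

Fix: Wrap MAX in a scalar subquery so WHERE compares against a single value

Corrected query:
SELECT genre, rating FROM movies WHERE rating = (SELECT MAX(rating) FROM movies)

Result:
genre  | rating
-------+-------
Horror | 8     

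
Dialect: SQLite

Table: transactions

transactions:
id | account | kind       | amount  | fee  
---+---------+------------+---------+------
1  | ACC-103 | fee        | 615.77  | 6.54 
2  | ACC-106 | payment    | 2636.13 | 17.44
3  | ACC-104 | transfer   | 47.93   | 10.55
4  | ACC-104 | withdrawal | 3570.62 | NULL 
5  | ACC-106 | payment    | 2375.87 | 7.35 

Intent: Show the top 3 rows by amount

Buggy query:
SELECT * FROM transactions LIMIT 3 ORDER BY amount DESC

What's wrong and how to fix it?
Bug: ORDER BY cannot follow LIMIT; LIMIT is the final clause

Fix: Swap the clauses: ORDER BY first, then LIMIT

Corrected query:
SELECT * FROM transactions ORDER BY amount DESC LIMIT 3

Result:
id | account | kind       | amount  | fee  
---+---------+------------+---------+------
4  | ACC-104 | withdrawal | 3570.62 | NULL 
2  | ACC-106 | payment    | 2636.13 | 17.44
5  | ACC-106 | payment    | 2375.87 | 7.35 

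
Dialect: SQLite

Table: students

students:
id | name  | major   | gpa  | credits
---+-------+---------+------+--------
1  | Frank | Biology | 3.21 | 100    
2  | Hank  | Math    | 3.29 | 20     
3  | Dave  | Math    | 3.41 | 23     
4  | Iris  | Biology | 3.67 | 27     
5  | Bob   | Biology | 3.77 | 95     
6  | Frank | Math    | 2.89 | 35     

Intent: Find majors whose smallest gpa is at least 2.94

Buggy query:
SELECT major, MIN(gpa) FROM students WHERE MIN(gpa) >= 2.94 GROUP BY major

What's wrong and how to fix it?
Bug: MIN() in WHERE is a misuse of aggregate

Fix: Replace WHERE with HAVING after the GROUP BY

Corrected query:
SELECT major, MIN(gpa) FROM students GROUP BY major HAVING MIN(gpa) >= 2.94

Result:
major   | MIN(gpa)
--------+---------
Biology | 3.21    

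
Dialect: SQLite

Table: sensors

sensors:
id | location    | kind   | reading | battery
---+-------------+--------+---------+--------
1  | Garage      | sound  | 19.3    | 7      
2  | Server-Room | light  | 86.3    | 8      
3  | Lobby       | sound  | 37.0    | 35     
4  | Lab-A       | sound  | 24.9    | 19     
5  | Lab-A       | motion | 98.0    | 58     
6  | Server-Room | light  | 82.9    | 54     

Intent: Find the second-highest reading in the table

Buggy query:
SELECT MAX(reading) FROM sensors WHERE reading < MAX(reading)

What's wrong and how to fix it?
Bug: MAX(reading) on the right of the comparison is an aggregate-in-WHERE error

Fix: Compute the overall MAX in a subquery, then take MAX of rows below it

Corrected query:
SELECT MAX(reading) FROM sensors WHERE reading < (SELECT MAX(reading) FROM sensors)

Result:
MAX(reading)
------------
86.3        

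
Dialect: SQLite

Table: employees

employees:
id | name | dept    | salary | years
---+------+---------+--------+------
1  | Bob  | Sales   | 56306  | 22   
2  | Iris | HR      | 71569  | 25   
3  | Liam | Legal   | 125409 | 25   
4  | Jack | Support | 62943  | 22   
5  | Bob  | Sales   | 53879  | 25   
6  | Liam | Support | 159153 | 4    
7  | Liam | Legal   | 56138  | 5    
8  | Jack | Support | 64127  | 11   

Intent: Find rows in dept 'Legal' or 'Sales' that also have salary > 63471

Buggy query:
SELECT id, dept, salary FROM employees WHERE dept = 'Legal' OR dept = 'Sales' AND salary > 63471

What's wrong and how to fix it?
Bug: AND binds tighter than OR, so this parses as dept = 'Legal' OR (dept = 'Sales' AND salary > 63471)

Fix: Group the OR with parentheses (or use IN), then AND the threshold

Corrected query:
SELECT id, dept, salary FROM employees WHERE (dept = 'Legal' OR dept = 'Sales') AND salary > 63471

Result:
id | dept  | salary
---+-------+-------
3  | Legal | 125409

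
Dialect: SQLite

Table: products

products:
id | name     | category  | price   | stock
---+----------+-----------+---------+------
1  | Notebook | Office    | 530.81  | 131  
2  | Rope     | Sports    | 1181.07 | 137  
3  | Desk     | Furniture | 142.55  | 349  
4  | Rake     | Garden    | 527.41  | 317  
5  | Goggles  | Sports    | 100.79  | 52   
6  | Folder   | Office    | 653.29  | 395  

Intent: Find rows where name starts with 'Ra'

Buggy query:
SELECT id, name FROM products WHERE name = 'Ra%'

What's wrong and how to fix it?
Bug: '=' compares the literal string including the % character; pattern matching needs LIKE

Fix: Replace '=' with LIKE so 'Ra%' is treated as a pattern

Corrected query:
SELECT id, name FROM products WHERE name LIKE 'Ra%'

Result:
id | name
---+-----
4  | Rake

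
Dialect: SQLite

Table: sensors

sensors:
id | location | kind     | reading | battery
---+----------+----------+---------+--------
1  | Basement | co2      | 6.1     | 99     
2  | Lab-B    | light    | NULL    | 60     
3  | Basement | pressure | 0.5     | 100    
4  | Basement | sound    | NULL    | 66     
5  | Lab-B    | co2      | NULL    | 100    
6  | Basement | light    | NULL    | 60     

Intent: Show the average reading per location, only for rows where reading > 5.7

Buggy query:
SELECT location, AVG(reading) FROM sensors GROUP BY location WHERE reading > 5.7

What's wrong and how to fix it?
Bug: WHERE cannot follow GROUP BY

Fix: Move the WHERE clause before GROUP BY

Corrected query:
SELECT location, AVG(reading) FROM sensors WHERE reading > 5.7 GROUP BY location

Result:
location | AVG(reading)
---------+-------------
Basement | 6.1         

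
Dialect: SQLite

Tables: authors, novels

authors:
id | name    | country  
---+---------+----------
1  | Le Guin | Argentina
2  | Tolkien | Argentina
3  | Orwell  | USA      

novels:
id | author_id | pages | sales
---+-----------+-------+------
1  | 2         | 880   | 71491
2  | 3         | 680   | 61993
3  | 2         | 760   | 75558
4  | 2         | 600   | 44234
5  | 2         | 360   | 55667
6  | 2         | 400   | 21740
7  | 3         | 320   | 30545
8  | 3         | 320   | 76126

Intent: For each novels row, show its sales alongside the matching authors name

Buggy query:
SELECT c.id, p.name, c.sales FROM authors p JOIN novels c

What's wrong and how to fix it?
Bug: Missing join condition: each novels row is matched to all authors rows instead of just its own

Fix: Specify the join condition linking the foreign key to the parent id

Corrected query:
SELECT c.id, p.name, c.sales FROM authors p JOIN novels c ON c.author_id = p.id

Result:
id | name    | sales
---+---------+------
1  | Tolkien | 71491
2  | Orwell  | 61993
3  | Tolkien | 75558
4  | Tolkien | 44234
5  | Tolkien | 55667
6  | Tolkien | 21740
7  | Orwell  | 30545
8  | Orwell  | 76126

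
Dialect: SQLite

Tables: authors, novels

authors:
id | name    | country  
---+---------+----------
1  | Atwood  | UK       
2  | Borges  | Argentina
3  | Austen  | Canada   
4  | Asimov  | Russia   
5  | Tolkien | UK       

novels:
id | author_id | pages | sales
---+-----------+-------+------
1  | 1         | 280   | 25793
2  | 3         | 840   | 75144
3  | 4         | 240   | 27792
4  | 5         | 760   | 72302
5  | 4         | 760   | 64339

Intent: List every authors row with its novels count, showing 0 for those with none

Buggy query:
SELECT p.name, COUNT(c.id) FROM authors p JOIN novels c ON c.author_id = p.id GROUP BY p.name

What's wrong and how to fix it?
Bug: An inner join excludes parents with zero children

Fix: Switch to LEFT JOIN to retain unmatched parent rows

Corrected query:
SELECT p.name, COUNT(c.id) FROM authors p LEFT JOIN novels c ON c.author_id = p.id GROUP BY p.name

Result:
name    | COUNT(c.id)
--------+------------
Asimov  | 2          
Atwood  | 1          
Austen  | 1          
Borges  | 0          
Tolkien | 1          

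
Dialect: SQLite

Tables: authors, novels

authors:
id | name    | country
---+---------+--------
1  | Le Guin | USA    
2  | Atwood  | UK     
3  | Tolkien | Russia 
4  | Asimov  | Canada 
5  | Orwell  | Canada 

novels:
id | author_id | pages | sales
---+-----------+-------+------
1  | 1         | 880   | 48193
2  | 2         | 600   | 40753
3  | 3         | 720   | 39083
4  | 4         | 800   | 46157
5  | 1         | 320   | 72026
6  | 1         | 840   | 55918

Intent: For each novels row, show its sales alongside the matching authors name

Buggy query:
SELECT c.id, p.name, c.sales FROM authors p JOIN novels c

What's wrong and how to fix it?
Bug: JOIN with no ON clause produces a cartesian product; every novels row pairs with every authors row

Fix: Specify the join condition linking the foreign key to the parent id

Corrected query:
SELECT c.id, p.name, c.sales FROM authors p JOIN novels c ON c.author_id = p.id

Result:
id | name    | sales
---+---------+------
1  | Le Guin | 48193
2  | Atwood  | 40753
3  | Tolkien | 39083
4  | Asimov  | 46157
5  | Le Guin | 72026
6  | Le Guin | 55918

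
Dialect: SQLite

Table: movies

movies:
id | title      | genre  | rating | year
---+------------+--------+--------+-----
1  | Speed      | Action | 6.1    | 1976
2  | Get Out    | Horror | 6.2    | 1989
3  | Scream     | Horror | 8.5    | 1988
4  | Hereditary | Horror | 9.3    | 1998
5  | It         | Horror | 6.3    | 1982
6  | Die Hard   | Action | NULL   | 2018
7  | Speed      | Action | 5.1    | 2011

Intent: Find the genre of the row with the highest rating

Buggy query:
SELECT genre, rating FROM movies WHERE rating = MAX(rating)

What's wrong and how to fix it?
Bug: WHERE is evaluated per row; an aggregate over the whole table isn't defined there

Fix: Wrap MAX in a scalar subquery so WHERE compares against a single value

Corrected query:
SELECT genre, rating FROM movies WHERE rating = (SELECT MAX(rating) FROM movies)

Result:
genre  | rating
-------+-------
Horror | 9.3   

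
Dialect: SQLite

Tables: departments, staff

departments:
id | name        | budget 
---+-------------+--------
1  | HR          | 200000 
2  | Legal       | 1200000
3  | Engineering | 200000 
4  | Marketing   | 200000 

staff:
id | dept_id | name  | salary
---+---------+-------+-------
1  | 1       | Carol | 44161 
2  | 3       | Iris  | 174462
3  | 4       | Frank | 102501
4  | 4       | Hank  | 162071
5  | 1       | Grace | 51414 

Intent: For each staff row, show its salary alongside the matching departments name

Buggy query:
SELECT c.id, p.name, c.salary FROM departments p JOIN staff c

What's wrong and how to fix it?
Bug: JOIN with no ON clause produces a cartesian product; every staff row pairs with every departments row

Fix: Specify the join condition linking the foreign key to the parent id

Corrected query:
SELECT c.id, p.name, c.salary FROM departments p JOIN staff c ON c.dept_id = p.id

Result:
id | name        | salary
---+-------------+-------
1  | HR          | 44161 
2  | Engineering | 174462
3  | Marketing   | 102501
4  | Marketing   | 162071
5  | HR          | 51414 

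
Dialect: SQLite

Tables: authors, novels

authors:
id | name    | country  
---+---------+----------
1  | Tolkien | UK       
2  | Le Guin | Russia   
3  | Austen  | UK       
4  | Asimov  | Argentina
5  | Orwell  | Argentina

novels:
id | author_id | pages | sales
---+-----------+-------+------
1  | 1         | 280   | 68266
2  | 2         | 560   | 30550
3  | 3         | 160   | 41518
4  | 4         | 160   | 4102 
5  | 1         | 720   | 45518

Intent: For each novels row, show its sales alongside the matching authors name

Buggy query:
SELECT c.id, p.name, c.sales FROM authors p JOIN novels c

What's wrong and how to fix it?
Bug: Missing join condition: each novels row is matched to all authors rows instead of just its own

Fix: Add ON c.author_id = p.id to the JOIN

Corrected query:
SELECT c.id, p.name, c.sales FROM authors p JOIN novels c ON c.author_id = p.id

Result:
id | name    | sales
---+---------+------
1  | Tolkien | 68266
2  | Le Guin | 30550
3  | Austen  | 41518
4  | Asimov  | 4102 
5  | Tolkien | 45518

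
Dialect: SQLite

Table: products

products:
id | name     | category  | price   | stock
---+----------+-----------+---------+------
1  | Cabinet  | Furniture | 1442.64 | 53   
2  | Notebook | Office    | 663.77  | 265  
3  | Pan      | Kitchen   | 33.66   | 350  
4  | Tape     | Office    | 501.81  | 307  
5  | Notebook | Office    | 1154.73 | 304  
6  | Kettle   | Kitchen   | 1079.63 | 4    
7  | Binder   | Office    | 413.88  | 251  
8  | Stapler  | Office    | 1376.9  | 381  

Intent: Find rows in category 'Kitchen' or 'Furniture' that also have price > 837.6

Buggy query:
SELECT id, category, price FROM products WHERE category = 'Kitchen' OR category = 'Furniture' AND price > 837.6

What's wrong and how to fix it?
Bug: AND binds tighter than OR, so this parses as category = 'Kitchen' OR (category = 'Furniture' AND price > 837.6)

Fix: Group the OR with parentheses (or use IN), then AND the threshold

Corrected query:
SELECT id, category, price FROM products WHERE (category = 'Kitchen' OR category = 'Furniture') AND price > 837.6

Result:
id | category  | price  
---+-----------+--------
1  | Furniture | 1442.64
6  | Kitchen   | 1079.63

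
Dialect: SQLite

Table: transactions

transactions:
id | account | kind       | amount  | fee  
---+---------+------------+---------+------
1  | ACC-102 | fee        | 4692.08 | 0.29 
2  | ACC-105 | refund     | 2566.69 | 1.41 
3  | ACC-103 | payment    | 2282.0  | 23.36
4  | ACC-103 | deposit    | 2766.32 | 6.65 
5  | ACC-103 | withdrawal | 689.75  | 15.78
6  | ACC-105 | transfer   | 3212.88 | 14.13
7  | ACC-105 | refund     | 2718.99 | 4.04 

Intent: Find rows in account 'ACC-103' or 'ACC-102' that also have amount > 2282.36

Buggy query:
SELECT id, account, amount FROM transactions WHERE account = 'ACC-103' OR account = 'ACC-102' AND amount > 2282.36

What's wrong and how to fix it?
Bug: Without parentheses, AND is evaluated before OR, so the amount filter only applies to the 'ACC-102' branch

Fix: Add parentheses around the OR so the AND applies to both alternatives

Corrected query:
SELECT id, account, amount FROM transactions WHERE (account = 'ACC-103' OR account = 'ACC-102') AND amount > 2282.36

Result:
id | account | amount 
---+---------+--------
1  | ACC-102 | 4692.08
4  | ACC-103 | 2766.32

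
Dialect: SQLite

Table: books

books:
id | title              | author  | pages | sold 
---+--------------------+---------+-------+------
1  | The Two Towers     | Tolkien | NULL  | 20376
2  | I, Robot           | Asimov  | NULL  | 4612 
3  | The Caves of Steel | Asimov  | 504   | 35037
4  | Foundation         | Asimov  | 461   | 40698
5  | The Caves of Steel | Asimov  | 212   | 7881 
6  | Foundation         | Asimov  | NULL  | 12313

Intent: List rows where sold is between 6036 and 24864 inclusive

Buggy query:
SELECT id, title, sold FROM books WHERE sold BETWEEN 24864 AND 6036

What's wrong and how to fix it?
Bug: BETWEEN expects the lower bound first; with 24864 AND 6036 the range is empty

Fix: Write BETWEEN 6036 AND 24864

Corrected query:
SELECT id, title, sold FROM books WHERE sold BETWEEN 6036 AND 24864

Result:
id | title              | sold 
---+--------------------+------
1  | The Two Towers     | 20376
5  | The Caves of Steel | 7881 
6  | Foundation         | 12313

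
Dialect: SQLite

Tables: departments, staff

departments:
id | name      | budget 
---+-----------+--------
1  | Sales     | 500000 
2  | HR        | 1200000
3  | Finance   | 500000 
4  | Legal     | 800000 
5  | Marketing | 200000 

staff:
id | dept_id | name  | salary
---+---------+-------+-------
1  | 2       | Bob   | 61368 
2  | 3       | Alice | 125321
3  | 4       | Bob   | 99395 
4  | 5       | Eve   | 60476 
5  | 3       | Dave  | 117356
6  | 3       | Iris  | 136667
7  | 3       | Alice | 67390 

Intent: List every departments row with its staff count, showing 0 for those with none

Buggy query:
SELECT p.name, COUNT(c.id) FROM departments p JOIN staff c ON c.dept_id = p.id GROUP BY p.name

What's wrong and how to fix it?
Bug: An inner join excludes parents with zero children

Fix: Switch to LEFT JOIN to retain unmatched parent rows

Corrected query:
SELECT p.name, COUNT(c.id) FROM departments p LEFT JOIN staff c ON c.dept_id = p.id GROUP BY p.name

Result:
name      | COUNT(c.id)
----------+------------
Finance   | 4          
HR        | 1          
Legal     | 1          
Marketing | 1          
Sales     | 0          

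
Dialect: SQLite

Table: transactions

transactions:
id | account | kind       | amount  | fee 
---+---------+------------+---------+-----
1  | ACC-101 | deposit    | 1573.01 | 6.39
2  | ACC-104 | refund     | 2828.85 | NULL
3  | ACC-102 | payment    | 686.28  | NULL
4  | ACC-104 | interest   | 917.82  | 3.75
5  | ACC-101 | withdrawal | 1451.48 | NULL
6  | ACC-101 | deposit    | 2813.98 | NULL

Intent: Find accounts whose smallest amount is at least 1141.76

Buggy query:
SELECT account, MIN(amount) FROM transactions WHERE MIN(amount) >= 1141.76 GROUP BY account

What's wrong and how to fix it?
Bug: MIN() in WHERE is a misuse of aggregate

Fix: Replace WHERE with HAVING after the GROUP BY

Corrected query:
SELECT account, MIN(amount) FROM transactions GROUP BY account HAVING MIN(amount) >= 1141.76

Result:
account | MIN(amount)
--------+------------
ACC-101 | 1451.48    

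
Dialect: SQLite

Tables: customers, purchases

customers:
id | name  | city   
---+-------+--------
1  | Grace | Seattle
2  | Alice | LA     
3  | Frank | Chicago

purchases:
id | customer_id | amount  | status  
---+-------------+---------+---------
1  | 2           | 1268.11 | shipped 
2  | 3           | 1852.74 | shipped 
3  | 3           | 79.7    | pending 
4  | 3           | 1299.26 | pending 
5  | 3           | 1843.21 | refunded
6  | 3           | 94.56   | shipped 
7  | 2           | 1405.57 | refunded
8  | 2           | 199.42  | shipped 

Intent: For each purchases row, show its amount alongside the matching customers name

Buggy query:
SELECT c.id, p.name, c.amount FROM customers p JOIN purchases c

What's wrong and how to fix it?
Bug: JOIN with no ON clause produces a cartesian product; every purchases row pairs with every customers row

Fix: Add ON c.customer_id = p.id to the JOIN

Corrected query:
SELECT c.id, p.name, c.amount FROM customers p JOIN purchases c ON c.customer_id = p.id

Result:
id | name  | amount 
---+-------+--------
1  | Alice | 1268.11
2  | Frank | 1852.74
3  | Frank | 79.7   
4  | Frank | 1299.26
5  | Frank | 1843.21
6  | Frank | 94.56  
7  | Alice | 1405.57
8  | Alice | 199.42 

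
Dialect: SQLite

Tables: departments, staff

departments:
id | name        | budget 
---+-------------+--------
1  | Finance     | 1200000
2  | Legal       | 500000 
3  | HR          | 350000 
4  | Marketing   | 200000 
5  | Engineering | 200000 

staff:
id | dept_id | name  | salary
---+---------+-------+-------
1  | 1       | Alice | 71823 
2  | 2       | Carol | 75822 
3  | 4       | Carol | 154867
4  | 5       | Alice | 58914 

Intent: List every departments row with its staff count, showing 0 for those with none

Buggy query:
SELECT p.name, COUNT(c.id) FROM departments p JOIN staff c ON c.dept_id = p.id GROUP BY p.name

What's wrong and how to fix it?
Bug: An inner join excludes parents with zero children

Fix: Switch to LEFT JOIN to retain unmatched parent rows

Corrected query:
SELECT p.name, COUNT(c.id) FROM departments p LEFT JOIN staff c ON c.dept_id = p.id GROUP BY p.name

Result:
name        | COUNT(c.id)
------------+------------
Engineering | 1          
Finance     | 1          
HR          | 0          
Legal       | 1          
Marketing   | 1          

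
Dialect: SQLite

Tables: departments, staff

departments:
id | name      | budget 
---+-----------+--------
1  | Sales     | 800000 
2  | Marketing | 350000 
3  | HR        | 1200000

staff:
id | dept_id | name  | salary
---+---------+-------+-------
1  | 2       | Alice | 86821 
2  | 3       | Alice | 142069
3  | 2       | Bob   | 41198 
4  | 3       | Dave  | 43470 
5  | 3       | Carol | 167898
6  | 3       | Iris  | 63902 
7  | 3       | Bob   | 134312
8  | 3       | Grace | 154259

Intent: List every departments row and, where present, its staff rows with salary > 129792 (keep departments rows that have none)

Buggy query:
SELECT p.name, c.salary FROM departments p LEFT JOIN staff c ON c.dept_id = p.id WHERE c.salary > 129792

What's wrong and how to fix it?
Bug: A WHERE condition on the right-hand table after LEFT JOIN drops unmatched parents

Fix: Put 'c.salary > 129792' in the JOIN's ON clause instead of WHERE

Corrected query:
SELECT p.name, c.salary FROM departments p LEFT JOIN staff c ON c.dept_id = p.id AND c.salary > 129792

Result:
name      | salary
----------+-------
Sales     | NULL  
Marketing | NULL  
HR        | 134312
HR        | 142069
HR        | 154259
HR        | 167898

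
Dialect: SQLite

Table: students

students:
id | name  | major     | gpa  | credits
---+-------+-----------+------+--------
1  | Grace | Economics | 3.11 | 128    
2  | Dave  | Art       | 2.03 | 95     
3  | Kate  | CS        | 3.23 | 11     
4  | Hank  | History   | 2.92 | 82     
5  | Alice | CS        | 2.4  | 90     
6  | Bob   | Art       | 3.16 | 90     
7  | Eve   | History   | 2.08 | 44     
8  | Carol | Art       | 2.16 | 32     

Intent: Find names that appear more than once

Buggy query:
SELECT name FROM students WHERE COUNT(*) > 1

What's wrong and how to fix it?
Bug: WHERE can't reference COUNT(*); aggregates are computed after WHERE

Fix: GROUP BY name, then filter groups with HAVING COUNT(*) > 1

Corrected query:
SELECT name FROM students GROUP BY name HAVING COUNT(*) > 1

Result:
(no rows)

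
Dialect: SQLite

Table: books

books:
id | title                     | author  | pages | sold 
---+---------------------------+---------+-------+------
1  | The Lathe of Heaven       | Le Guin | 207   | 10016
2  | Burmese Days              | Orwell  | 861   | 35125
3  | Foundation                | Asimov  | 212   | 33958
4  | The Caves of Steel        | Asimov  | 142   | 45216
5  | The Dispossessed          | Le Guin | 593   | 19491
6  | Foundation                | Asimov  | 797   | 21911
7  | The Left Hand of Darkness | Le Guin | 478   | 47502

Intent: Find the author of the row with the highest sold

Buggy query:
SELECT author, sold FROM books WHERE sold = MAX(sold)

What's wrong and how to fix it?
Bug: MAX(sold) is an aggregate and cannot be used directly in WHERE

Fix: Use a subquery: WHERE sold = (SELECT MAX(sold) FROM books)

Corrected query:
SELECT author, sold FROM books WHERE sold = (SELECT MAX(sold) FROM books)

Result:
author  | sold 
--------+------
Le Guin | 47502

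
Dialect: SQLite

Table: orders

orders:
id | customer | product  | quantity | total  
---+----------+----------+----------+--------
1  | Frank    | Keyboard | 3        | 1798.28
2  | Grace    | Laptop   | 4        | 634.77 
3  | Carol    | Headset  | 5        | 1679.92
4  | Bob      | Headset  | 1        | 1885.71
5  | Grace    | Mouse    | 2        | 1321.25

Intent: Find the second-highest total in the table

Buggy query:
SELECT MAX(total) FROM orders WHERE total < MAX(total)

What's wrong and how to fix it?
Bug: MAX(total) on the right of the comparison is an aggregate-in-WHERE error

Fix: Compute the overall MAX in a subquery, then take MAX of rows below it

Corrected query:
SELECT MAX(total) FROM orders WHERE total < (SELECT MAX(total) FROM orders)

Result:
MAX(total)
----------
1798.28   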